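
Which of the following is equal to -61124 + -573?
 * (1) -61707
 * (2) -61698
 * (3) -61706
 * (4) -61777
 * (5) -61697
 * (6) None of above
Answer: 5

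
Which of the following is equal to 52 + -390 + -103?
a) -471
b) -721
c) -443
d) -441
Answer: d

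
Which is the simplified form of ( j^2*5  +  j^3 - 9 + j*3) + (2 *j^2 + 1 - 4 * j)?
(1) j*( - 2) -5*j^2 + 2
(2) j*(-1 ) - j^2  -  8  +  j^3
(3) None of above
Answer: 3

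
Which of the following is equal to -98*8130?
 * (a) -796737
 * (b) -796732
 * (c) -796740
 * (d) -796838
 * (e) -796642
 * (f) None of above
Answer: c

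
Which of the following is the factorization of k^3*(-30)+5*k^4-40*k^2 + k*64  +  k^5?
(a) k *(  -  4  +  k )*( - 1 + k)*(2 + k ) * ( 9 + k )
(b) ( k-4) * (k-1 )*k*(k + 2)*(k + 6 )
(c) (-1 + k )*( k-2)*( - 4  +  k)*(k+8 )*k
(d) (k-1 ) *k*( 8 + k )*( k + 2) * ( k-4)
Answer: d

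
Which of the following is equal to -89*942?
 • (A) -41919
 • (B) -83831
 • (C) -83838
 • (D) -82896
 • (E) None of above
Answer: C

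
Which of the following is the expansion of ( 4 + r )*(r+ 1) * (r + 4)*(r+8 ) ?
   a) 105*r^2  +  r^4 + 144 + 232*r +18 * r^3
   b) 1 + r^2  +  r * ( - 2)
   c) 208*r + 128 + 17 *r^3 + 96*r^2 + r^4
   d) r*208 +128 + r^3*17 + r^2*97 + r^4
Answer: c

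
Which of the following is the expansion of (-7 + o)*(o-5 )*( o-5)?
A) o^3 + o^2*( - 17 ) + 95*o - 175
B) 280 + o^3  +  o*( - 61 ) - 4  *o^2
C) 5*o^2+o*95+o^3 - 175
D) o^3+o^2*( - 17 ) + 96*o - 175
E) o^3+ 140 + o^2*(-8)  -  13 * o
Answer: A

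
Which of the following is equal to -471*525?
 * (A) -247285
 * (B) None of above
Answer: B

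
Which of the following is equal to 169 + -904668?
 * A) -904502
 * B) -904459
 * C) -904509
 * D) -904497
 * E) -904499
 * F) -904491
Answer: E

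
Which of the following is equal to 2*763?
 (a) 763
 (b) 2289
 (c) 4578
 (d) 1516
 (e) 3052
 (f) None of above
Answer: f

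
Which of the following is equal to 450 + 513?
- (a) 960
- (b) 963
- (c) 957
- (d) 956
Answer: b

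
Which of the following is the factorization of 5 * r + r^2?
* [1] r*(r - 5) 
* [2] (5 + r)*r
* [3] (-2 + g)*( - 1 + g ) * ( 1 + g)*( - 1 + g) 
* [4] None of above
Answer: 2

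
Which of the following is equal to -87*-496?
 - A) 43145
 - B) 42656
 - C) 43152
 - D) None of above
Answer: C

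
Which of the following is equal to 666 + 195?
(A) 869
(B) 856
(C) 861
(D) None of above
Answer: C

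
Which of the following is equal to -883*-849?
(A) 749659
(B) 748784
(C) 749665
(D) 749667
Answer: D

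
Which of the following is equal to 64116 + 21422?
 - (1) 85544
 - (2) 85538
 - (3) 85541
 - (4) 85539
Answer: 2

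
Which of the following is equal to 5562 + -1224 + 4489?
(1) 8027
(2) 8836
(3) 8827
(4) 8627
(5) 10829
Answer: 3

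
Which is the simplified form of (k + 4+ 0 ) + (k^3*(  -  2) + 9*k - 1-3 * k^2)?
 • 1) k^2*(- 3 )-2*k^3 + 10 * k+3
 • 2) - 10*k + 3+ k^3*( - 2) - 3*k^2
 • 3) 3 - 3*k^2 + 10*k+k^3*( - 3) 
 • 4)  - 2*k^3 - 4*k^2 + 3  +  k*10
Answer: 1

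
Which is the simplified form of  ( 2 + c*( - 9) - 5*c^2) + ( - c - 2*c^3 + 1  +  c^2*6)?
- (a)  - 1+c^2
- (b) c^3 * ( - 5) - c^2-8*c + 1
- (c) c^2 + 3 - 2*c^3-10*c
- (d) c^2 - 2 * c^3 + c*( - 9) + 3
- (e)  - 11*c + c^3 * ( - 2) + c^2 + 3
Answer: c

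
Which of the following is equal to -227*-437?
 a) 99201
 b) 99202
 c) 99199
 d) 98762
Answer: c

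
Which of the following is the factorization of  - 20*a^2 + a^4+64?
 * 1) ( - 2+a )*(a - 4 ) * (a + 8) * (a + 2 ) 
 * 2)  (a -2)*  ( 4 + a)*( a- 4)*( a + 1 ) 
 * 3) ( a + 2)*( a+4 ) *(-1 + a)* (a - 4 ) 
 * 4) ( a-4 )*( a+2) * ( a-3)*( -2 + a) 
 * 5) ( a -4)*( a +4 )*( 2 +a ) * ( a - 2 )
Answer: 5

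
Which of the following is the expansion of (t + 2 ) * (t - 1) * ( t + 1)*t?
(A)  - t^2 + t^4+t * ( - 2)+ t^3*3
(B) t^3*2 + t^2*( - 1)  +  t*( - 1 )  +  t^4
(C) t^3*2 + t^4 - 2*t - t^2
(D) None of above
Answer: C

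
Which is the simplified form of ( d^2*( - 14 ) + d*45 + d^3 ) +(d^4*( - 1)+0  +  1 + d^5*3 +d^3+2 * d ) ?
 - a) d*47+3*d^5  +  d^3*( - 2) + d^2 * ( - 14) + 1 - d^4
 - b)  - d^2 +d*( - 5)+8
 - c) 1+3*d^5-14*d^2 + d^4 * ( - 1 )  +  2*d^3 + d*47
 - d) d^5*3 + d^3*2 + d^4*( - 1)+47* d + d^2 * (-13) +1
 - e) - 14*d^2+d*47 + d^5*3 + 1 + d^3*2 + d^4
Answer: c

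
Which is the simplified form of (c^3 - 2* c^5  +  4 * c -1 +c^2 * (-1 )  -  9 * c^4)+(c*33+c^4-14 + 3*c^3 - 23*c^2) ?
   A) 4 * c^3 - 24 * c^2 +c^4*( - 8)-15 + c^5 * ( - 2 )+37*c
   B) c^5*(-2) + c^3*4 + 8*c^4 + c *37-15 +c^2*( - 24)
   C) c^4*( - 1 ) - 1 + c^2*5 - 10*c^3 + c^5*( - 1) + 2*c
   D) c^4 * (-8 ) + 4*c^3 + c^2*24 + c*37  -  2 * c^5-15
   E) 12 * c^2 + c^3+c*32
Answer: A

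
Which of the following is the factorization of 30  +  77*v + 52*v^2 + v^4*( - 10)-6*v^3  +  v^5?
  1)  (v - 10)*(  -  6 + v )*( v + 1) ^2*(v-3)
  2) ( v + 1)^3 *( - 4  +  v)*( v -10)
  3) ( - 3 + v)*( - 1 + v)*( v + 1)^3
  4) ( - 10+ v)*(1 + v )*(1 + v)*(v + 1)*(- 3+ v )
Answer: 4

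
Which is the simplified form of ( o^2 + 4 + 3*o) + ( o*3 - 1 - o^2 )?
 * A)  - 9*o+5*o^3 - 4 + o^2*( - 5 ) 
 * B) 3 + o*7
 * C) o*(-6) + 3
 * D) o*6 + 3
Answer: D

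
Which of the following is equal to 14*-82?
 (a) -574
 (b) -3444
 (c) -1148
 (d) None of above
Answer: c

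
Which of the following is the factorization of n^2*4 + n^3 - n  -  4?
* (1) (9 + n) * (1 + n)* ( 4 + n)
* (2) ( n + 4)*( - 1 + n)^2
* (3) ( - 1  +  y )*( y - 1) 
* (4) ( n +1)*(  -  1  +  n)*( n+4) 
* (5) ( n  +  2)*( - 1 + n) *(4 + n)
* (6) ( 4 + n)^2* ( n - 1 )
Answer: 4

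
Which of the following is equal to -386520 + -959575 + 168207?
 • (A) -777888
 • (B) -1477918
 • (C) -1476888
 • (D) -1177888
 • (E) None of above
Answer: D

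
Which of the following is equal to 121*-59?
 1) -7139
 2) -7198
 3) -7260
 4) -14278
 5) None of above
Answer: 1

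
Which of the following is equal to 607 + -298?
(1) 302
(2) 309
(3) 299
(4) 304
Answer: 2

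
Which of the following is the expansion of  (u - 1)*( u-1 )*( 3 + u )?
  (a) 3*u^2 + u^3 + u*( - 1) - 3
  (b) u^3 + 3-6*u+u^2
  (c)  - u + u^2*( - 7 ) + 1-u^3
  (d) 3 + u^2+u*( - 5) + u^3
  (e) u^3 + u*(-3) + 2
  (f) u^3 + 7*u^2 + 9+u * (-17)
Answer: d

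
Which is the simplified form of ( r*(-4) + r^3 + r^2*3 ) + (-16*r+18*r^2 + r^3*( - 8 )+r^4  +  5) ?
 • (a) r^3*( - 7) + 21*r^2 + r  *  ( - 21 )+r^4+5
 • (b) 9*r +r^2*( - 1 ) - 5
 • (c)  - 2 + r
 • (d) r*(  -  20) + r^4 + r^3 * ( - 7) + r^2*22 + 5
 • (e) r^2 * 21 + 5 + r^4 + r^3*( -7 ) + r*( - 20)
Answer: e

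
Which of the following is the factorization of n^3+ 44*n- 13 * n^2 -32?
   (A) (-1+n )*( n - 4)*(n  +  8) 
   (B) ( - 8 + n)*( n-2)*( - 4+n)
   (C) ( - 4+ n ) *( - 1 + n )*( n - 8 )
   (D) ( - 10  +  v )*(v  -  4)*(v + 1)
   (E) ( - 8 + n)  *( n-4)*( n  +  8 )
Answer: C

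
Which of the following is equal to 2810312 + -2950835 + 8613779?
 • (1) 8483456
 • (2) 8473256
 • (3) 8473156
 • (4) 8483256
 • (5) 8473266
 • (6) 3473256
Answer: 2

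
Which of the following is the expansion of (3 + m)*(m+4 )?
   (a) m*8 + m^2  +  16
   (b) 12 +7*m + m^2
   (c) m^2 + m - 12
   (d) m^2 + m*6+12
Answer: b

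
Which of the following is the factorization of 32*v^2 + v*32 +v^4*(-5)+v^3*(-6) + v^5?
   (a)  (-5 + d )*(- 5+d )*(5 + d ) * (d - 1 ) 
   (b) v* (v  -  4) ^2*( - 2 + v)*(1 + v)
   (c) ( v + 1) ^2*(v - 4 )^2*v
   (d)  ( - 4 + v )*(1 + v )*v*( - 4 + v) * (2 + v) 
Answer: d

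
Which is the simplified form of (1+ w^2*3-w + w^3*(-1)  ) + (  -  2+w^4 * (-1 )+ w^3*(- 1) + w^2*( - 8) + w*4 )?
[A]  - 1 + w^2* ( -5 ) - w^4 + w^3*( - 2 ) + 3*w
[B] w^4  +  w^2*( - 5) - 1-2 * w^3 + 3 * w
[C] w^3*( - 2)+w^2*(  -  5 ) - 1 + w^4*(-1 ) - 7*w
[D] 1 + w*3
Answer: A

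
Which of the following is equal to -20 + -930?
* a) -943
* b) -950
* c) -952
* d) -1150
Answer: b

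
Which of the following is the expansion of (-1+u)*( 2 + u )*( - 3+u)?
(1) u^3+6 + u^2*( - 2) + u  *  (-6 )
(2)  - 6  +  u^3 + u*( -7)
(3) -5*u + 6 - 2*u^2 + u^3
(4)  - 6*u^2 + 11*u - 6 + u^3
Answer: 3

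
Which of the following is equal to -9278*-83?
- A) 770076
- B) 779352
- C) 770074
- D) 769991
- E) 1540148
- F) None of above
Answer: C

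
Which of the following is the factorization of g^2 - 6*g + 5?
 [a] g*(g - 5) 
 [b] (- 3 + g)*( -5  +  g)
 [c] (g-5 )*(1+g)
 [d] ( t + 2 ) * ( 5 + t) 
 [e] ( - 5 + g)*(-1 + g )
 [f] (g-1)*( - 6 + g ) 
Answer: e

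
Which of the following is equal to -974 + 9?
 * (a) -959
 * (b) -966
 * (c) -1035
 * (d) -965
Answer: d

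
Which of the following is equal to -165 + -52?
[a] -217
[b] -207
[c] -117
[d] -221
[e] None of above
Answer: a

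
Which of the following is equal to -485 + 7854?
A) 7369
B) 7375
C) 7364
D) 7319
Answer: A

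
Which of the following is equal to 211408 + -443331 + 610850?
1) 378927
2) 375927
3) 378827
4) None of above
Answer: 1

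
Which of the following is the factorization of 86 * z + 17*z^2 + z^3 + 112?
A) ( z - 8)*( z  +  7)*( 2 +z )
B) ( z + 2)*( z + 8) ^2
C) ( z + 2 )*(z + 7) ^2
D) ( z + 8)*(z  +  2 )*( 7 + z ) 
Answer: D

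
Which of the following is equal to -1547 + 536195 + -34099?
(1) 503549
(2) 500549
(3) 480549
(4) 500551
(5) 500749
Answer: 2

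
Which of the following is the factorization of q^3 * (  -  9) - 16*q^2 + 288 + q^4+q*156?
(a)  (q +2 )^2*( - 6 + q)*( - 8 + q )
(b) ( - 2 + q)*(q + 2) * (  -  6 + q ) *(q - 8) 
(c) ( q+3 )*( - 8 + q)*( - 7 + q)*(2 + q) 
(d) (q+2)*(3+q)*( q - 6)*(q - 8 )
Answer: d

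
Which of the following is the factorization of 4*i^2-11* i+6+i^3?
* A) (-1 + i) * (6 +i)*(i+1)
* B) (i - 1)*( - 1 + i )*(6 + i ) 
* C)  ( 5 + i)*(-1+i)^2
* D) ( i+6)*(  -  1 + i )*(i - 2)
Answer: B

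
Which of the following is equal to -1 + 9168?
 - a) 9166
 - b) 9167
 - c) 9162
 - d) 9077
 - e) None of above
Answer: b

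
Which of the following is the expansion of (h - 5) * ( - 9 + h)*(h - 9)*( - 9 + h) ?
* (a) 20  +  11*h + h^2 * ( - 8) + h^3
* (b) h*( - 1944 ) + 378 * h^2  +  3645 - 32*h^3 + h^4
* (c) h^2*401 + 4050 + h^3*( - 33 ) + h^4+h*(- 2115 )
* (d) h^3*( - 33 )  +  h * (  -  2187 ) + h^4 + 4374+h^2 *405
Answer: b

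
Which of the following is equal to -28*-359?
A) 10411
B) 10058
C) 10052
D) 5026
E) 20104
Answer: C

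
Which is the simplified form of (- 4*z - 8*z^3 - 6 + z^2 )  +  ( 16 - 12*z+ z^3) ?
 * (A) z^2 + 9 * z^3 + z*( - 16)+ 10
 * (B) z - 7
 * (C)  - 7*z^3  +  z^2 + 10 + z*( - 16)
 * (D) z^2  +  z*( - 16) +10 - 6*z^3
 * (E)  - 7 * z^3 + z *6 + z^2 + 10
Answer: C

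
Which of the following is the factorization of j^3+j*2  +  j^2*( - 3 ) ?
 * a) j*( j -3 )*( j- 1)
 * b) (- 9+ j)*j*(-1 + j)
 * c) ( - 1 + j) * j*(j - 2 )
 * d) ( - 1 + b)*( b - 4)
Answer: c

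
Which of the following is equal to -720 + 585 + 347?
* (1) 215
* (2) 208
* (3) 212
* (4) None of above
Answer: 3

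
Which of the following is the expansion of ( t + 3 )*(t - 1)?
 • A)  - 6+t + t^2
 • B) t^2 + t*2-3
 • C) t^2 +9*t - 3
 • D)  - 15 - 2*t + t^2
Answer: B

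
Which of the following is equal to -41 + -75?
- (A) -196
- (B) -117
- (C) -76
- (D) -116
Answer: D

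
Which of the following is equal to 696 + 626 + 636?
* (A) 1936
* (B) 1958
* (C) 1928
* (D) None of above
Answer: B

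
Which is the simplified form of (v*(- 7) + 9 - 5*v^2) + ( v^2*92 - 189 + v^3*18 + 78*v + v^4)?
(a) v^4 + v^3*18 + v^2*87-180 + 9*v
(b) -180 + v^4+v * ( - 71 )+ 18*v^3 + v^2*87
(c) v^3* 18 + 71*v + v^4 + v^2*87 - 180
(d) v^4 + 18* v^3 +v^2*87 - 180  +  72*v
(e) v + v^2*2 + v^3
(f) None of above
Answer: c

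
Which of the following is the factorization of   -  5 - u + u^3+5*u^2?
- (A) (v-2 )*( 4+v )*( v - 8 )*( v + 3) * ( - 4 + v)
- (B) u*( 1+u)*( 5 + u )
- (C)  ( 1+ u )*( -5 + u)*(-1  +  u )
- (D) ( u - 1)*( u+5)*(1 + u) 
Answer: D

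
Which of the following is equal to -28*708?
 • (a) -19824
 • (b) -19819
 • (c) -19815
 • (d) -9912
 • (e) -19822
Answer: a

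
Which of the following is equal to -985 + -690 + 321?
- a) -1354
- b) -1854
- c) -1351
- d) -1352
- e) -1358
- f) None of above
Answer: a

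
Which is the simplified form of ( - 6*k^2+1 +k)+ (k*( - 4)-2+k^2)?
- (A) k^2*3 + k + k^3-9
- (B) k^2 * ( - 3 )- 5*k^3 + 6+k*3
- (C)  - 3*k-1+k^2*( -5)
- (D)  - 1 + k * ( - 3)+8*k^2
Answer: C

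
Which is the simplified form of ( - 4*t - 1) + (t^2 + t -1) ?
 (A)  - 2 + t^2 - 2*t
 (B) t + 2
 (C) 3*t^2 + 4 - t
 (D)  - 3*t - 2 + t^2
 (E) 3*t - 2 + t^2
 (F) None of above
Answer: D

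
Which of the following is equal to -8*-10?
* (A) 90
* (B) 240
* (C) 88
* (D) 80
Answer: D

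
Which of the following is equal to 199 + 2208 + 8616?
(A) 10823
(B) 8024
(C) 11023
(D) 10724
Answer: C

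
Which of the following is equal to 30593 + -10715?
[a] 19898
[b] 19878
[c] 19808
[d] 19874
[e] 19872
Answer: b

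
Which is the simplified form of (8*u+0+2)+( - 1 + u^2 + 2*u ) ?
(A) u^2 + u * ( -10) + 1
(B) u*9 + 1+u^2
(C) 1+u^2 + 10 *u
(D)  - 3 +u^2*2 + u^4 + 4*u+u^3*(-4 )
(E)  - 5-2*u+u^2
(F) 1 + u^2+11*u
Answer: C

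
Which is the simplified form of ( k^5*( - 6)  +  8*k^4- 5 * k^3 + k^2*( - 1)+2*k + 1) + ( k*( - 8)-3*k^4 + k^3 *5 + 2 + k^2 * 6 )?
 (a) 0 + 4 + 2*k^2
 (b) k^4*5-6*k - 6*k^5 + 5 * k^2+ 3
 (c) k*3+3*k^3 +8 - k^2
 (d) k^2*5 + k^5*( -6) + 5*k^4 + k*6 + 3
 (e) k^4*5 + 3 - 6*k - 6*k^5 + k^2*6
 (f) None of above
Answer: b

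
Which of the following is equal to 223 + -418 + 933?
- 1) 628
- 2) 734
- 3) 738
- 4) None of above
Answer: 3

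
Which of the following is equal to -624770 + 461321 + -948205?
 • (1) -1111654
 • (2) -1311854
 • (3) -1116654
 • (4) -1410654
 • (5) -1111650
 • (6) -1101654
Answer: 1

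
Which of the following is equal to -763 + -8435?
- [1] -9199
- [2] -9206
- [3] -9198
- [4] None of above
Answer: 3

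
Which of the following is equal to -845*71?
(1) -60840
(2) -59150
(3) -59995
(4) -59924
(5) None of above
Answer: 3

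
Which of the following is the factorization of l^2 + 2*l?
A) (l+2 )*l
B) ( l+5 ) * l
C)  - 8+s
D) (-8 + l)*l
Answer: A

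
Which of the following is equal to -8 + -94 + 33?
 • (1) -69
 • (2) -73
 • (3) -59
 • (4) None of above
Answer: 1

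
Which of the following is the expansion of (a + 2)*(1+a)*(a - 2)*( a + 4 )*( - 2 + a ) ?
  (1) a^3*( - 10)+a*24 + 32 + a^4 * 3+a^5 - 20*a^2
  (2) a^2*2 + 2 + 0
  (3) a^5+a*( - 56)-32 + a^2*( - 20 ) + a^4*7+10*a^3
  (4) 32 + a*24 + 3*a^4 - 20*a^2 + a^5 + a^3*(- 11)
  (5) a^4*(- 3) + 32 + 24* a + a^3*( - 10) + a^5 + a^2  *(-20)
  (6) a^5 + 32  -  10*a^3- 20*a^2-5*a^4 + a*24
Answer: 1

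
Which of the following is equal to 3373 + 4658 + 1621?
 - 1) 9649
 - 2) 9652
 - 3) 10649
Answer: 2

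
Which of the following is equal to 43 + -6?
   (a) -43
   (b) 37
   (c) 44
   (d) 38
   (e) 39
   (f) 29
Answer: b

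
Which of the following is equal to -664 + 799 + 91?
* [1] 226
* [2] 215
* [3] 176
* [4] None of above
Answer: 1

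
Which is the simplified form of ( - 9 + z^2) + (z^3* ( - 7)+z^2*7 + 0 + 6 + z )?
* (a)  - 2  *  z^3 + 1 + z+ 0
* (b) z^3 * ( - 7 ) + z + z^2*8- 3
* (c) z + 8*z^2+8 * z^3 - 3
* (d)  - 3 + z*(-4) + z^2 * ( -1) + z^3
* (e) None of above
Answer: b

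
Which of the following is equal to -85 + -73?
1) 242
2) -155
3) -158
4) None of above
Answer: 3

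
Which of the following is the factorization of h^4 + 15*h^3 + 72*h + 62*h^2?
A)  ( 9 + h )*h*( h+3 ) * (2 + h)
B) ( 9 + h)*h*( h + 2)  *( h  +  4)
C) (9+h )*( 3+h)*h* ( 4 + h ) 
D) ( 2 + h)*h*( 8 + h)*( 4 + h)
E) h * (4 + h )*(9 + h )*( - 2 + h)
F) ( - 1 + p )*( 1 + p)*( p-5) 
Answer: B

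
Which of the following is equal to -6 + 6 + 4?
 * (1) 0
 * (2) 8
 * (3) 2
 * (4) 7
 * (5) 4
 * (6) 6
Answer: 5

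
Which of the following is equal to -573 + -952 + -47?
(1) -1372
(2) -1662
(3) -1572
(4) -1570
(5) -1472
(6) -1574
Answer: 3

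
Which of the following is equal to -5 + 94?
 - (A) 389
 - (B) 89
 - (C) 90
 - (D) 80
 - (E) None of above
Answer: B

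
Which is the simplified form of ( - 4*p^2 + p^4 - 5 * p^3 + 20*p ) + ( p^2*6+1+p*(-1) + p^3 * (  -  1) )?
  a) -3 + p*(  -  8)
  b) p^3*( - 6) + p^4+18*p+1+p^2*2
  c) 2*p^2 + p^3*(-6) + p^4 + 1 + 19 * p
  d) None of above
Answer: c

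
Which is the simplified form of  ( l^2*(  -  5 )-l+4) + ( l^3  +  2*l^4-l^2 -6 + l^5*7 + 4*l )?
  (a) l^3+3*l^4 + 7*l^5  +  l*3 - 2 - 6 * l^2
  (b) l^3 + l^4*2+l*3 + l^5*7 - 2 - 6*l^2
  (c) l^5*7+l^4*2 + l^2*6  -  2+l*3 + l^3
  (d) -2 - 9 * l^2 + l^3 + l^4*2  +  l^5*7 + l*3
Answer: b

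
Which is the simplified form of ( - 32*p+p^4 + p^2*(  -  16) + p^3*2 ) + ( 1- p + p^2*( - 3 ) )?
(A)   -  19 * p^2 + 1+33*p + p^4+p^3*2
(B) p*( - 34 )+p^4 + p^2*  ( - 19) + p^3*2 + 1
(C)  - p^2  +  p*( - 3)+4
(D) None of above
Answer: D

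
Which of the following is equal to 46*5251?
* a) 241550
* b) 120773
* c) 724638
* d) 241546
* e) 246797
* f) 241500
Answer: d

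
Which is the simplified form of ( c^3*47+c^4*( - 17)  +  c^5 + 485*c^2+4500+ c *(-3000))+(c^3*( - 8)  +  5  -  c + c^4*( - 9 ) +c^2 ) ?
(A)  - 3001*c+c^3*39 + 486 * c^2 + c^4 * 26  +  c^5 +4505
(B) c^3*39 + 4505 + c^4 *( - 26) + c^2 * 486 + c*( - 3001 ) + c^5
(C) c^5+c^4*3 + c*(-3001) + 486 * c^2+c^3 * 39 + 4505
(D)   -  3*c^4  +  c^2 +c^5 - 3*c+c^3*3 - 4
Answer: B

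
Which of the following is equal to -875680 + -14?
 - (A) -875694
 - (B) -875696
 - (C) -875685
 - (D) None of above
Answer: A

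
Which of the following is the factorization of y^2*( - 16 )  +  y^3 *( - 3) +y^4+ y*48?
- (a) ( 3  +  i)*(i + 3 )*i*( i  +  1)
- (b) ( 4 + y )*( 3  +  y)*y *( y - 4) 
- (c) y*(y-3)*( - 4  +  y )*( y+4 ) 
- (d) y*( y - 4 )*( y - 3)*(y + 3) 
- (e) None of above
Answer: c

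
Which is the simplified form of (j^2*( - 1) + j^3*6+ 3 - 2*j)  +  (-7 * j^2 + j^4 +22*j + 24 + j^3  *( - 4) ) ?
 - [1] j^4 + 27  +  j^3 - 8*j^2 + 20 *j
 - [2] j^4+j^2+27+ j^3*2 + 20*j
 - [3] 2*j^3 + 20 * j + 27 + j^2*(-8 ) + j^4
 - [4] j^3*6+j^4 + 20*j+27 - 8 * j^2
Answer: 3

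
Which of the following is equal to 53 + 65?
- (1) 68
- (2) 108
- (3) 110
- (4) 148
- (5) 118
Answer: 5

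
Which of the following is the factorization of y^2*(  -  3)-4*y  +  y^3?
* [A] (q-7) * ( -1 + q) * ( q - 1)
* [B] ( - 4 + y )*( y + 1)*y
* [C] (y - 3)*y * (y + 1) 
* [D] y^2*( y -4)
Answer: B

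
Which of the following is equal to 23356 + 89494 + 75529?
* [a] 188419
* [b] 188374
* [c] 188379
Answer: c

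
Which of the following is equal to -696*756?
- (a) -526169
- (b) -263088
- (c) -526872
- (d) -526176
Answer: d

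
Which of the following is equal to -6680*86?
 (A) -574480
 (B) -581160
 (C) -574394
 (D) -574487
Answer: A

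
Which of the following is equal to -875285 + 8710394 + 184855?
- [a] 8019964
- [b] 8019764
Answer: a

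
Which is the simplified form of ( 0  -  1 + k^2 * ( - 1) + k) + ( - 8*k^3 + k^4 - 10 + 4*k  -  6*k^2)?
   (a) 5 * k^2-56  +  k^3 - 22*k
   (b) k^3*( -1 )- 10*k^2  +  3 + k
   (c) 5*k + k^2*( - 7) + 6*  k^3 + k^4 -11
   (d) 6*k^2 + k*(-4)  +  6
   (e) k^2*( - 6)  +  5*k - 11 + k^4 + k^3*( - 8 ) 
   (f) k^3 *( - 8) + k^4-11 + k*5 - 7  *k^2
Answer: f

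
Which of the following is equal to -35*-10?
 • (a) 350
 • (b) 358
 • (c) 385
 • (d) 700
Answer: a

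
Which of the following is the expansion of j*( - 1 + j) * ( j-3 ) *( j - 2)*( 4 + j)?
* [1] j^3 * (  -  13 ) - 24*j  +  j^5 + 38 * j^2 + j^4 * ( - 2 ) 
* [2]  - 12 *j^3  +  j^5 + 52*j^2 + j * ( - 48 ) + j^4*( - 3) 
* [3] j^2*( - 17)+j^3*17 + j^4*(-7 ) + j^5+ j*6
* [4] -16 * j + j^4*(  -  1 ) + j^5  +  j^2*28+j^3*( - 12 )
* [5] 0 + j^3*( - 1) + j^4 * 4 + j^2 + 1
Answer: 1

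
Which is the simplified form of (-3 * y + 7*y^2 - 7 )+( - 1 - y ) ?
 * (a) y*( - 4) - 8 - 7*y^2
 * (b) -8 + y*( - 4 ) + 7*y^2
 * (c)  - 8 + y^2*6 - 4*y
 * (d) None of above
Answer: b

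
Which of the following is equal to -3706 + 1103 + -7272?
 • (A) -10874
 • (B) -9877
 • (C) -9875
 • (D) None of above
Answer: C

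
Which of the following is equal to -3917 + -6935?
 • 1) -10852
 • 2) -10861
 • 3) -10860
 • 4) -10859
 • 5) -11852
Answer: 1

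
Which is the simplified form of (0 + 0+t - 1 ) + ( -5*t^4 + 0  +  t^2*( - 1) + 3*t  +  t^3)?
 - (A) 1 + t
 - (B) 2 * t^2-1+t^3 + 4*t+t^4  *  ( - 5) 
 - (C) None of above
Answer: C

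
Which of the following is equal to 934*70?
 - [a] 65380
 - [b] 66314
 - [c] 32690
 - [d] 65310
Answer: a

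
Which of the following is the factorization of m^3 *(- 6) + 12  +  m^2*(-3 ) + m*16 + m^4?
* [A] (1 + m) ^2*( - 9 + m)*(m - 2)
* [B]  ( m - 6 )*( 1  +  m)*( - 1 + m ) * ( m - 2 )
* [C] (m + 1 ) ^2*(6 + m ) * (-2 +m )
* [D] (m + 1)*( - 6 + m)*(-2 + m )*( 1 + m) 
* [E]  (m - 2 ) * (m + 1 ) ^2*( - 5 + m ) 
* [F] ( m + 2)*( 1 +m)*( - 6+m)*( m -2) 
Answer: D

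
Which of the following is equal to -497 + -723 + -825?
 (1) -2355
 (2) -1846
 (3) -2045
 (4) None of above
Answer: 3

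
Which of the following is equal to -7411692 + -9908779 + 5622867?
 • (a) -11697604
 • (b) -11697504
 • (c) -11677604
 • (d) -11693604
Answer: a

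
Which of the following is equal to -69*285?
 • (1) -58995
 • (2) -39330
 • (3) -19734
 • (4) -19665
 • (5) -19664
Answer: 4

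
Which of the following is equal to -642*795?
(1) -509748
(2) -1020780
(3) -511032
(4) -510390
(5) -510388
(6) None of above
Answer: 4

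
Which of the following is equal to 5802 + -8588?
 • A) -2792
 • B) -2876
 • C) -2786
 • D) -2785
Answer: C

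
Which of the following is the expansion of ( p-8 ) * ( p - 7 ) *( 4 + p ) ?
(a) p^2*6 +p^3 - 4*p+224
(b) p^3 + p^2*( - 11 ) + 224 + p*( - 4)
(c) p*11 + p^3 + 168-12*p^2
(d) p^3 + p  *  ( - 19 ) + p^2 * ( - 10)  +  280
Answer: b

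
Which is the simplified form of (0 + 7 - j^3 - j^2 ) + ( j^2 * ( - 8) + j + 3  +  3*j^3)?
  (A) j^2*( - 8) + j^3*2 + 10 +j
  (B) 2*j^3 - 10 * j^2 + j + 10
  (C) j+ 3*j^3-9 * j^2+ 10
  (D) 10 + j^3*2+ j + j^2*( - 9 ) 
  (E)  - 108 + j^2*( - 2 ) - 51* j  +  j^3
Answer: D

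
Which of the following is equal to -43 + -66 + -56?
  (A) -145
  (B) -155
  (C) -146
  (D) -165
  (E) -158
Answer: D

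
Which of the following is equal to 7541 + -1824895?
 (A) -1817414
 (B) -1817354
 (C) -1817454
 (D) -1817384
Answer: B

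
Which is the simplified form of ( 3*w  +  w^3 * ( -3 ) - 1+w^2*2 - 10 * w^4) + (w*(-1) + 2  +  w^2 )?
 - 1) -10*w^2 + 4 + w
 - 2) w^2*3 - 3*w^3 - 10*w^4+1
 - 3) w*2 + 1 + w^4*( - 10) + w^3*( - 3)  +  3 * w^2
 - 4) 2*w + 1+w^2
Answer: 3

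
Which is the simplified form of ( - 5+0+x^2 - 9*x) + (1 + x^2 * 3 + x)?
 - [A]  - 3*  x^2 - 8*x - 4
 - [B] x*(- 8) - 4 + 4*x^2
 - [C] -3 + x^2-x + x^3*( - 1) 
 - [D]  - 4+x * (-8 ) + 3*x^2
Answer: B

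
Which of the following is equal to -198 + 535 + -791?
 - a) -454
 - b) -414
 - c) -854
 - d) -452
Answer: a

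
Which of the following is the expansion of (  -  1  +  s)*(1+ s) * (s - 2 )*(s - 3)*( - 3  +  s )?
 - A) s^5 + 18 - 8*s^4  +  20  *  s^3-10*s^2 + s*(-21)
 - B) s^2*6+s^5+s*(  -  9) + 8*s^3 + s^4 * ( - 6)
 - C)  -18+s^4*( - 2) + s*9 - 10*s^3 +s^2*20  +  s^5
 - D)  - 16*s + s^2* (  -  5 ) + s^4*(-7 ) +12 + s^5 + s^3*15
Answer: A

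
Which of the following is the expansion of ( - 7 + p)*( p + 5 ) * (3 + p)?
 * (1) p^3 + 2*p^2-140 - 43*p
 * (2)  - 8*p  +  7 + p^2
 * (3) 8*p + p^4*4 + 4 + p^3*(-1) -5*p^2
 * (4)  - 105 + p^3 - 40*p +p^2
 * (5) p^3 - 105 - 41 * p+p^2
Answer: 5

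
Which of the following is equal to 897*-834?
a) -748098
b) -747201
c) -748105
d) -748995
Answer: a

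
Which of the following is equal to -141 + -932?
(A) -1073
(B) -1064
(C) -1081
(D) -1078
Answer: A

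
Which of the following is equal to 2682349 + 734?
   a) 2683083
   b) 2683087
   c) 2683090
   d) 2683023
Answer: a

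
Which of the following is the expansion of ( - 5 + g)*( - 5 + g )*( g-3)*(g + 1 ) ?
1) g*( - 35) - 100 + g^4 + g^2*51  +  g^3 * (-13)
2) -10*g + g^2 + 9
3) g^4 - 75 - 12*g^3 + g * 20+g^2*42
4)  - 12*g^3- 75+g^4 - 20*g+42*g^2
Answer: 4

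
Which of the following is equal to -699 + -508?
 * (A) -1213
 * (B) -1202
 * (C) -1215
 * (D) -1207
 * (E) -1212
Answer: D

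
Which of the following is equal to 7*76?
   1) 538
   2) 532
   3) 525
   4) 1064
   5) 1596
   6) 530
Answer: 2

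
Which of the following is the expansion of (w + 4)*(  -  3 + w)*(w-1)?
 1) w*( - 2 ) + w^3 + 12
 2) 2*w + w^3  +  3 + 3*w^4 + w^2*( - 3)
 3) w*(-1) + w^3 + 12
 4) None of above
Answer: 4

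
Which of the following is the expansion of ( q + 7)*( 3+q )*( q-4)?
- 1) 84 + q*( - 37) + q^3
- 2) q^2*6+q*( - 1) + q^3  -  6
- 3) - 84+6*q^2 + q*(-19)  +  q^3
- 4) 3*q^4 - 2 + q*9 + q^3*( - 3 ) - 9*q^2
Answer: 3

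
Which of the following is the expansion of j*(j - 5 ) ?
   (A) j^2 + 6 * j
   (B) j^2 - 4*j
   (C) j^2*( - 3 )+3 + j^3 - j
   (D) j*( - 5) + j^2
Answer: D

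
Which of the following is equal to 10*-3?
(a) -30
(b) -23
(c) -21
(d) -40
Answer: a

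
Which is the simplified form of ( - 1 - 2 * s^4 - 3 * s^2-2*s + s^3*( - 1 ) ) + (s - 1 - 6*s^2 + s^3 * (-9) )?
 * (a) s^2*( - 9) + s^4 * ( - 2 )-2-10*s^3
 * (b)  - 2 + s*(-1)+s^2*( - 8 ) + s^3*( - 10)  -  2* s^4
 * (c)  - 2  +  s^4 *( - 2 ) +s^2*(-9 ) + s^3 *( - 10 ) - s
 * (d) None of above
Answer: c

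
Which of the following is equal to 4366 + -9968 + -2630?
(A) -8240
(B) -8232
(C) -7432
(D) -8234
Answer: B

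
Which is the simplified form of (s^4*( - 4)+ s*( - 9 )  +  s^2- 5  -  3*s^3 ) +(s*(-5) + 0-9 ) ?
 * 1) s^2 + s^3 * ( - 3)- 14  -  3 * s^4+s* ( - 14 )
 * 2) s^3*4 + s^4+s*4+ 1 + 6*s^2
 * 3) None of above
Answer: 3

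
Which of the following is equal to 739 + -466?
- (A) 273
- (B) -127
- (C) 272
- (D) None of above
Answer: A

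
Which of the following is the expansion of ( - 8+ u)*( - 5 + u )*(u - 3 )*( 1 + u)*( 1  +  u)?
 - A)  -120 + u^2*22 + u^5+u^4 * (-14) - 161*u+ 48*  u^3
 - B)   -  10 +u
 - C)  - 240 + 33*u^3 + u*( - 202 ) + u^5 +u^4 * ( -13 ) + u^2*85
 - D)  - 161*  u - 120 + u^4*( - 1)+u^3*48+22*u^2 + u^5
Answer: A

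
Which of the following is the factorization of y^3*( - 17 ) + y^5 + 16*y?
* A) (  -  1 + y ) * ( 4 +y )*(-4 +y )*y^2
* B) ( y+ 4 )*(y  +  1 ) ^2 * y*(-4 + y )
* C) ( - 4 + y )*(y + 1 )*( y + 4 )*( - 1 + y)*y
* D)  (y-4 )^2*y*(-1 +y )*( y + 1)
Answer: C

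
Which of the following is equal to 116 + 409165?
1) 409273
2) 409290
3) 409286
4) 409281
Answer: 4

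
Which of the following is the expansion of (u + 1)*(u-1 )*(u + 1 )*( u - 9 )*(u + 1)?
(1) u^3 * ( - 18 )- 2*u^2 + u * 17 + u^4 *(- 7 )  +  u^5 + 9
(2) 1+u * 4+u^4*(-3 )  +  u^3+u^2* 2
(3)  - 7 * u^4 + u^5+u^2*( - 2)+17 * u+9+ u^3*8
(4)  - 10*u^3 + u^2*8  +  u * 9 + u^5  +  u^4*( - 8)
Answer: 1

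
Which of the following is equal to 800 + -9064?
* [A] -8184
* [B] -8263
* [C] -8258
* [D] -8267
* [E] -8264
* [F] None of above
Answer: E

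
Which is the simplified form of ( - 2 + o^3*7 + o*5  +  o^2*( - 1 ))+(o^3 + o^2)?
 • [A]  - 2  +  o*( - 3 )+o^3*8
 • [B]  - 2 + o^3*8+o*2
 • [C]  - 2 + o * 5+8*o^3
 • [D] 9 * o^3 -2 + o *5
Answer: C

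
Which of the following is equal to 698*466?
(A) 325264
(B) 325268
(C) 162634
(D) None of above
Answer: B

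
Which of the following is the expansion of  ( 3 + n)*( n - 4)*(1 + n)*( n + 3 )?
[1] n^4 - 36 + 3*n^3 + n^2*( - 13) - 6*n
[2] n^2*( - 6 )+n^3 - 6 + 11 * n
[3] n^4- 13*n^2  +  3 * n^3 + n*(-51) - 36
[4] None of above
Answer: 3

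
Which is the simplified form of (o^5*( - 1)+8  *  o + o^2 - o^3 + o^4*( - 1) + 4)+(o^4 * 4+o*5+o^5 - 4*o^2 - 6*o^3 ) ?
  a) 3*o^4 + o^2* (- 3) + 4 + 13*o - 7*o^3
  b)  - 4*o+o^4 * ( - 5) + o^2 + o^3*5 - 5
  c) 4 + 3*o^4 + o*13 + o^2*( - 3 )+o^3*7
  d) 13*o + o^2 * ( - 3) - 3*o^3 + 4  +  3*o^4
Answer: a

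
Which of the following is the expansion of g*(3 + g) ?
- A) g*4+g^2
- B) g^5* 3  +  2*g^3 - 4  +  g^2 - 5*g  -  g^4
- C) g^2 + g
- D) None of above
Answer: D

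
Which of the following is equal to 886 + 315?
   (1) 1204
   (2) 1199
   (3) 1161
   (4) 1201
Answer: 4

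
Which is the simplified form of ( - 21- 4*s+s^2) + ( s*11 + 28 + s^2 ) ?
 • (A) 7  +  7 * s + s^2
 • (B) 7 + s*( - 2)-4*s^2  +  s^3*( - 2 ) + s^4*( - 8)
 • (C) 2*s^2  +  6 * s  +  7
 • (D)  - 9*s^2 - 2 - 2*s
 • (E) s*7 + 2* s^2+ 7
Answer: E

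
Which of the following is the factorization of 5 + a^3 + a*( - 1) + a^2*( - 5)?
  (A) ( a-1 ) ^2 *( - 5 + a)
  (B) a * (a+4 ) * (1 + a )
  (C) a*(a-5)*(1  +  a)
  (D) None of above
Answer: D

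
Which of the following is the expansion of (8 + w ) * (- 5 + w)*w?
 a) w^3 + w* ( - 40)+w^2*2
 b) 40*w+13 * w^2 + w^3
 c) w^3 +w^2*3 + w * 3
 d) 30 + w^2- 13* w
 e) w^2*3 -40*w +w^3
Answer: e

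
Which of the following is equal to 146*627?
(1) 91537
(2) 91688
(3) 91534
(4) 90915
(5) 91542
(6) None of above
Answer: 5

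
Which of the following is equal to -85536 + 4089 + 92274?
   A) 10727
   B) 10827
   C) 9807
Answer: B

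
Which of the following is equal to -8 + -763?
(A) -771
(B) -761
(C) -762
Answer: A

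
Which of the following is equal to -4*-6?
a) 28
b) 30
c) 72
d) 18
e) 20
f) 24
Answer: f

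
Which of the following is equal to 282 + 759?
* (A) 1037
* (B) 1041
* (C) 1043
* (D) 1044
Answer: B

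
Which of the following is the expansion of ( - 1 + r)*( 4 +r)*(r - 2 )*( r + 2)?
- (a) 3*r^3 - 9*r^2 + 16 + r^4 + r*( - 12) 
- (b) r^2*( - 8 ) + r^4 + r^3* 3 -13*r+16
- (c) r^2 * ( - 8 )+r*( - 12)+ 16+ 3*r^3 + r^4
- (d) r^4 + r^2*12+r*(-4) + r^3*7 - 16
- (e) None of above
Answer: c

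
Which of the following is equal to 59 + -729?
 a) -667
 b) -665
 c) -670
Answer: c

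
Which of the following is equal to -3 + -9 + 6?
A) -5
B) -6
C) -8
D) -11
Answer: B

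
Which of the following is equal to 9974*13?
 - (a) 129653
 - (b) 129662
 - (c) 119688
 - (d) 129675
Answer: b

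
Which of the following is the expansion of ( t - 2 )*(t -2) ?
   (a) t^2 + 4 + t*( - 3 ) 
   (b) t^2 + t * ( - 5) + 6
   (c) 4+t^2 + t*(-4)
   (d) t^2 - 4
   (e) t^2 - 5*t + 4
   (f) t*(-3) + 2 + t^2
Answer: c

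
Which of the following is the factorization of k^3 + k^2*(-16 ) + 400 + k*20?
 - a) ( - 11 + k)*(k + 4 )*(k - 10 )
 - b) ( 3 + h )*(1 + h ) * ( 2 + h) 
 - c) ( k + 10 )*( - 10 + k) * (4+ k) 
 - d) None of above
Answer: d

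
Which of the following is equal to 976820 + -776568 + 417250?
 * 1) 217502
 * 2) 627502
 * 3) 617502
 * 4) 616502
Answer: 3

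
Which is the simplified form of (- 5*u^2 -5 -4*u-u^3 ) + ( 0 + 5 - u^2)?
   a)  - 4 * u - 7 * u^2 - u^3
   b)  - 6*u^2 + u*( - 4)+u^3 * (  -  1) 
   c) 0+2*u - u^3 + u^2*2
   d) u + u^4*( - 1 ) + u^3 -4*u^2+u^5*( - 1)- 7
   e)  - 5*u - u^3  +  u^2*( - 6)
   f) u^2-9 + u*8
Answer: b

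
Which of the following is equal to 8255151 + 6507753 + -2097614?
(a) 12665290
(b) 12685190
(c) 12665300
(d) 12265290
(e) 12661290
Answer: a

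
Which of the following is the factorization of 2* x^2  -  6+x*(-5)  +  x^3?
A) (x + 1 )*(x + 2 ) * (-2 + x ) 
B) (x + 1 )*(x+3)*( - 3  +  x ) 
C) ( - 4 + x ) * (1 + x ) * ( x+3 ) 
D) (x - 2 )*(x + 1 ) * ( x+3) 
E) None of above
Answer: D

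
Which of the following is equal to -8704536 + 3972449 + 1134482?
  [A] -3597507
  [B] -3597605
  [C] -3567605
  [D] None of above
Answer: B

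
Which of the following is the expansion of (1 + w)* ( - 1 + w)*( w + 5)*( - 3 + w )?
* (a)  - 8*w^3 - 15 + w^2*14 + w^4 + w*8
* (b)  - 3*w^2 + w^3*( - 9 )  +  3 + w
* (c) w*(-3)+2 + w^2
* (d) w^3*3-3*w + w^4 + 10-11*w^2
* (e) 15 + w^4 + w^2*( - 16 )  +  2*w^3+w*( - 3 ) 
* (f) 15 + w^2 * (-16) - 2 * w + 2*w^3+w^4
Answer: f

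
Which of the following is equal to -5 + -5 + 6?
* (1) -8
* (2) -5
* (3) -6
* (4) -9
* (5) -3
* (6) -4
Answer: 6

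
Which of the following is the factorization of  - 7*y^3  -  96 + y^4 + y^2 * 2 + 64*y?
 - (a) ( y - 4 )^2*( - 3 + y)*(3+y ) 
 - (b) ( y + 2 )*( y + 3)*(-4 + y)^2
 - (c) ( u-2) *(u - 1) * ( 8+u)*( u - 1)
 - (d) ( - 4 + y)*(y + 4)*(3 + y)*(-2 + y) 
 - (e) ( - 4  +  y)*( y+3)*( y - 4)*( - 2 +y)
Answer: e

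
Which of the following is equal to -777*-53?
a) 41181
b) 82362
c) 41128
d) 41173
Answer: a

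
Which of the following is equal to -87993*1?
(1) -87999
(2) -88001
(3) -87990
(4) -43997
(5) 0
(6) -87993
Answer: 6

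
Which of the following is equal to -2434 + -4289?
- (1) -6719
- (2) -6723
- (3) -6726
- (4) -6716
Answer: 2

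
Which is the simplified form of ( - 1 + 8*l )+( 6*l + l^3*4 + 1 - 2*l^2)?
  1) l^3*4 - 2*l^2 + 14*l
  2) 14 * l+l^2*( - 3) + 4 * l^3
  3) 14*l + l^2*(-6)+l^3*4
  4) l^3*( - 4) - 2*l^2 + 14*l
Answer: 1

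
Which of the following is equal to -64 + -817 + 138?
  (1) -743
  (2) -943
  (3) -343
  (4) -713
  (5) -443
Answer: 1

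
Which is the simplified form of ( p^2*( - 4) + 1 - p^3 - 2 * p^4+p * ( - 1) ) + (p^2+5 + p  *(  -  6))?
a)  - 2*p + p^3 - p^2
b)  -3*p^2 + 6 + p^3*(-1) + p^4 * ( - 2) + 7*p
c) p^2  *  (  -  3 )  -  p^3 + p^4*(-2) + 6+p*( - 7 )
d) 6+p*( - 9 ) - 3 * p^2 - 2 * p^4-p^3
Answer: c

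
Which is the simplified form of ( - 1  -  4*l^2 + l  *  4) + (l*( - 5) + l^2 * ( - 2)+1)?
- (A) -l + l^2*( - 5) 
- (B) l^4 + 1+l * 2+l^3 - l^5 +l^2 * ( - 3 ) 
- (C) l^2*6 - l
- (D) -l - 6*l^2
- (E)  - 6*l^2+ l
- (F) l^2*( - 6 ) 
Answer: D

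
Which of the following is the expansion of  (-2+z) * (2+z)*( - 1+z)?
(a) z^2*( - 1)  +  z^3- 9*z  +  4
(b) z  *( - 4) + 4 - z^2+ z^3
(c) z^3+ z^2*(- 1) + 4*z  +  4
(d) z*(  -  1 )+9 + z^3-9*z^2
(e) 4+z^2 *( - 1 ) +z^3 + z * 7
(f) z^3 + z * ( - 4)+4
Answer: b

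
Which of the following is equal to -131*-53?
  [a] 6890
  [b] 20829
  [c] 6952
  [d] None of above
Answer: d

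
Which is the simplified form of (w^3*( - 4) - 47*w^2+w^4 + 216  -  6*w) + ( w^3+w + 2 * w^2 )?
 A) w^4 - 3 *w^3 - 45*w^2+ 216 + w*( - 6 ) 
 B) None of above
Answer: B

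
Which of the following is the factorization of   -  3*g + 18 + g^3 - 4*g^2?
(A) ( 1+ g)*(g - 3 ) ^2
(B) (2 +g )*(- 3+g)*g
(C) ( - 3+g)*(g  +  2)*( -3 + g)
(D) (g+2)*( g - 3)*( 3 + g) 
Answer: C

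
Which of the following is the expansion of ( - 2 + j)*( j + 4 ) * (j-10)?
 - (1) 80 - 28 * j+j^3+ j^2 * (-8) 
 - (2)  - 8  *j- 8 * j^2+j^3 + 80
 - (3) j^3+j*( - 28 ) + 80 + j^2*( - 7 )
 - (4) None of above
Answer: 1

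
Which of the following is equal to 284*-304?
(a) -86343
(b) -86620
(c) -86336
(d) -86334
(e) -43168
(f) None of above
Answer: c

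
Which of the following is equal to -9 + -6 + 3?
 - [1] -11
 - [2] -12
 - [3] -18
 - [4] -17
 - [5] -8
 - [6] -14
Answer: 2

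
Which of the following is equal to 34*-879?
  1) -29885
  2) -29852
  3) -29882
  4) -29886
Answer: 4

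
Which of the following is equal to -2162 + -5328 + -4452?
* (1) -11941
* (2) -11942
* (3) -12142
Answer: 2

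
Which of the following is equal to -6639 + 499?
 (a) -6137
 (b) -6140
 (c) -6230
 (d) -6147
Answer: b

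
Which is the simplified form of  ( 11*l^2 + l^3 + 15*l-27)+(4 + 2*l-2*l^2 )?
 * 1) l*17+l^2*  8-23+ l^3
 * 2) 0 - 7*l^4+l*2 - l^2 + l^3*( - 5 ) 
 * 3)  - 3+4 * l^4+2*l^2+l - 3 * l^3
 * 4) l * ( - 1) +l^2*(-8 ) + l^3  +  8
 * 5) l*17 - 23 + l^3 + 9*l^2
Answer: 5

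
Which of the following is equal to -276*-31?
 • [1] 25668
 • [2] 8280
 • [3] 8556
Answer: 3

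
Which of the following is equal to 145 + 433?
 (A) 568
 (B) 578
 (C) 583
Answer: B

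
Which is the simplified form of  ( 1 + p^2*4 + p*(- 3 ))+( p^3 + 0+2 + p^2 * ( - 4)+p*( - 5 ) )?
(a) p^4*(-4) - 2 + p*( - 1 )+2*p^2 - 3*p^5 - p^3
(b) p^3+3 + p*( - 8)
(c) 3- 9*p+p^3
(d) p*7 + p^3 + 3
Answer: b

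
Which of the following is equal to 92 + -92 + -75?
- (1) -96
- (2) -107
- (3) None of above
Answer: 3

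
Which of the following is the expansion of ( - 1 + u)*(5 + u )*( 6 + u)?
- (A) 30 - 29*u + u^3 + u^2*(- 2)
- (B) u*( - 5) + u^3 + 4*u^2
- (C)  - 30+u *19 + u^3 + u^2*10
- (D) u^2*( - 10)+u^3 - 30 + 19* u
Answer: C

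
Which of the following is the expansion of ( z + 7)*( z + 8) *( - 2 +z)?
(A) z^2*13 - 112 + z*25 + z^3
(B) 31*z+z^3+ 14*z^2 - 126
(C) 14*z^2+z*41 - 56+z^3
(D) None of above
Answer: D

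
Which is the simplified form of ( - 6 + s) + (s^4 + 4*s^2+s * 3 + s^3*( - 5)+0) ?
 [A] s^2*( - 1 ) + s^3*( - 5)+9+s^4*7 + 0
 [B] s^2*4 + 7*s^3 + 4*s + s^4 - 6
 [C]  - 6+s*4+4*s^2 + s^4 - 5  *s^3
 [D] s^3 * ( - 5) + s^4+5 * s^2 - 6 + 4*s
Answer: C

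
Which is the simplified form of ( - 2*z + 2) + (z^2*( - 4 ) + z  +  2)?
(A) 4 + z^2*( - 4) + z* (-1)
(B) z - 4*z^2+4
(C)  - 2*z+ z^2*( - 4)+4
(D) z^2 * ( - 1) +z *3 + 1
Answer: A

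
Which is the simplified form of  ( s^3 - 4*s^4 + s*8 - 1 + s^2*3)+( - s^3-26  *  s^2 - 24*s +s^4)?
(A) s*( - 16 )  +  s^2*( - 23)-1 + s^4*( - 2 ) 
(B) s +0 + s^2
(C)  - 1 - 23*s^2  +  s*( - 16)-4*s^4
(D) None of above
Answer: D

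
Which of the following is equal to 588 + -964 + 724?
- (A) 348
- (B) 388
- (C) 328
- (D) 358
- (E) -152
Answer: A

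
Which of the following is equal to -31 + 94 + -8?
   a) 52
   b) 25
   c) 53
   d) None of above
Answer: d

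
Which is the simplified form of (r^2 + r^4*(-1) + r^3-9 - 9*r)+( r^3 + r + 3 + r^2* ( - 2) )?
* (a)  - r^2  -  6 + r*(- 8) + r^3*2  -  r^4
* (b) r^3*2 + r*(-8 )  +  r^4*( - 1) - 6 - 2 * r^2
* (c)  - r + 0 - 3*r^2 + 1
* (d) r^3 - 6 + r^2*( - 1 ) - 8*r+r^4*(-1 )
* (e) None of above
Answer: a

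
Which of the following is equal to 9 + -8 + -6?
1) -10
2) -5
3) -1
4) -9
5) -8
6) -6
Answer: 2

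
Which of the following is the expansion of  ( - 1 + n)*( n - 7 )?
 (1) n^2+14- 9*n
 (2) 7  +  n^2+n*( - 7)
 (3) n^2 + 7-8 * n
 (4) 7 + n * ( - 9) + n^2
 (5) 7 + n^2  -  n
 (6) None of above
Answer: 3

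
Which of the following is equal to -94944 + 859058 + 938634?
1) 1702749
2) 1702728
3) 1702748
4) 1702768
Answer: 3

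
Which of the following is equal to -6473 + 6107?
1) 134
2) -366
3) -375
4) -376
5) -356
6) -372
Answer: 2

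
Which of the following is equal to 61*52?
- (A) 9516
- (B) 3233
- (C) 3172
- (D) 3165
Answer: C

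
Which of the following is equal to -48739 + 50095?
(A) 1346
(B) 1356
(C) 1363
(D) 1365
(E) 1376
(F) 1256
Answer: B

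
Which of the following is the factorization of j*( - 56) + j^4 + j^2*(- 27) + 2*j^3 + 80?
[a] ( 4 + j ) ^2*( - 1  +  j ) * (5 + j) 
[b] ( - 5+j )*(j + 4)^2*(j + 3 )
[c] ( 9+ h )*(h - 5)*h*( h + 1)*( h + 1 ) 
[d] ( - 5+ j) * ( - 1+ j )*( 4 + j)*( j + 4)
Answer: d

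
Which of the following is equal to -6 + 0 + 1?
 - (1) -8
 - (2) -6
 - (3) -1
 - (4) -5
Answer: 4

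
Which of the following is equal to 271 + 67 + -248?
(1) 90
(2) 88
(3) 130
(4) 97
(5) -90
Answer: 1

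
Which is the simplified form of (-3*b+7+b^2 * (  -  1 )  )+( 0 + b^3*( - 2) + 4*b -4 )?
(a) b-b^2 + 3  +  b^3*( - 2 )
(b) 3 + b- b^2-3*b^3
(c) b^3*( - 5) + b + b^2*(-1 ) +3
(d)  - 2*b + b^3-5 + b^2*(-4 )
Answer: a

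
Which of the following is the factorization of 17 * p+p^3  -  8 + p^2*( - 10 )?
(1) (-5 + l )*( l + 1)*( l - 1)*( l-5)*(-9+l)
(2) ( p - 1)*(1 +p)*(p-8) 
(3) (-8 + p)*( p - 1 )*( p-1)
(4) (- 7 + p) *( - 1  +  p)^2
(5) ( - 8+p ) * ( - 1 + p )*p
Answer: 3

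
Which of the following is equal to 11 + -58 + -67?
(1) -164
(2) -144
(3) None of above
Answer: 3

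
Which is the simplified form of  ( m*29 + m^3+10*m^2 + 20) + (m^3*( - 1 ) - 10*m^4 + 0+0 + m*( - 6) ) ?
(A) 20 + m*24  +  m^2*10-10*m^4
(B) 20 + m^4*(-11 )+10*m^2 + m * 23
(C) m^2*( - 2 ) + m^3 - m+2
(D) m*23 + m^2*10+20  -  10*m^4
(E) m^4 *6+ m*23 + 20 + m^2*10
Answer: D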